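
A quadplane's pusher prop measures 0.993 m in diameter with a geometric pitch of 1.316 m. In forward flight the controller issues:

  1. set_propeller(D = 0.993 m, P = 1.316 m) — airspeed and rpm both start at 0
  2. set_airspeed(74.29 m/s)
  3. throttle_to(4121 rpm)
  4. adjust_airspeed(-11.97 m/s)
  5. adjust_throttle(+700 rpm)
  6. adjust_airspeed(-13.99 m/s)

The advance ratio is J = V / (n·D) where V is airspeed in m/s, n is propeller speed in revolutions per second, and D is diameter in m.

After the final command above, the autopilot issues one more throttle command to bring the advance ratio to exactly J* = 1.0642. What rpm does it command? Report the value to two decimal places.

rpm = 2744.07

set_propeller: D = 0.993 m, P = 1.316 m (p = P/D = 1.325277); state ← (V=0, rpm=0)
set_airspeed(74.29): V ← 74.29 m/s
throttle_to(4121): rpm ← 4121
adjust_airspeed(-11.97): V ← 74.29 -11.97 = 62.32 m/s
adjust_throttle(+700): rpm ← 4121 +700 = 4821
adjust_airspeed(-13.99): V ← 62.32 -13.99 = 48.33 m/s
final state: V = 48.33 m/s, rpm = 4821 → n = rpm/60 = 80.350000 rev/s
target J* = 1.0642; solve J* = V/(n·D) for n: n = V/(J*·D) = 48.33/(1.0642 × 0.993) = 45.734538 rev/s
rpm = 60·n = 2744.072253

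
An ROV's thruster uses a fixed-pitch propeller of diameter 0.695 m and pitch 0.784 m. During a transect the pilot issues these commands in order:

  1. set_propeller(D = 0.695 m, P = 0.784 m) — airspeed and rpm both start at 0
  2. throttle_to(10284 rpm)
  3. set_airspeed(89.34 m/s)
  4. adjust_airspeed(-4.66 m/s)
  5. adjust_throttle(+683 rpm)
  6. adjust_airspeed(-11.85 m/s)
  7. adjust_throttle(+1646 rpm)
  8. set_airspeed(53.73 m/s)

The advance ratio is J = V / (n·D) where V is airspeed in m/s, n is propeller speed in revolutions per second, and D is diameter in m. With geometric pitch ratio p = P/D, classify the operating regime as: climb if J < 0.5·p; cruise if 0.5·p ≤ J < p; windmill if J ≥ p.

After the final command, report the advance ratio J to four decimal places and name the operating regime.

J = 0.3678, regime = climb

set_propeller: D = 0.695 m, P = 0.784 m (p = P/D = 1.128058); state ← (V=0, rpm=0)
throttle_to(10284): rpm ← 10284
set_airspeed(89.34): V ← 89.34 m/s
adjust_airspeed(-4.66): V ← 89.34 -4.66 = 84.68 m/s
adjust_throttle(+683): rpm ← 10284 +683 = 10967
adjust_airspeed(-11.85): V ← 84.68 -11.85 = 72.83 m/s
adjust_throttle(+1646): rpm ← 10967 +1646 = 12613
set_airspeed(53.73): V ← 53.73 m/s
final state: V = 53.73 m/s, rpm = 12613 → n = rpm/60 = 210.216667 rev/s
J = V / (n·D) = 53.73 / (210.216667 × 0.695) = 0.367760
regime bands: climb J<0.5640 | cruise [0.5640, 1.1281) | windmill J≥1.1281
J = 0.3678 → climb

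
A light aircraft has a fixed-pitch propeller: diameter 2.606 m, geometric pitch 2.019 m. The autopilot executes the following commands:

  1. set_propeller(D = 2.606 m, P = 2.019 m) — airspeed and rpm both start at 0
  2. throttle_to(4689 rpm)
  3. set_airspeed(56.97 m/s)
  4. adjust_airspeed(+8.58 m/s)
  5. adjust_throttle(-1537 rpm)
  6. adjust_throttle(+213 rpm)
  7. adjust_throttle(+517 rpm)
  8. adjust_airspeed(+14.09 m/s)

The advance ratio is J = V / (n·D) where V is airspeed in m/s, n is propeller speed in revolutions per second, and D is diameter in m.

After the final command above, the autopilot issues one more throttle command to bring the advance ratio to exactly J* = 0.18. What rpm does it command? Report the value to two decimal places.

set_propeller: D = 2.606 m, P = 2.019 m (p = P/D = 0.774751); state ← (V=0, rpm=0)
throttle_to(4689): rpm ← 4689
set_airspeed(56.97): V ← 56.97 m/s
adjust_airspeed(+8.58): V ← 56.97 +8.58 = 65.55 m/s
adjust_throttle(-1537): rpm ← 4689 -1537 = 3152
adjust_throttle(+213): rpm ← 3152 +213 = 3365
adjust_throttle(+517): rpm ← 3365 +517 = 3882
adjust_airspeed(+14.09): V ← 65.55 +14.09 = 79.64 m/s
final state: V = 79.64 m/s, rpm = 3882 → n = rpm/60 = 64.700000 rev/s
target J* = 0.18; solve J* = V/(n·D) for n: n = V/(J*·D) = 79.64/(0.18 × 2.606) = 169.779142 rev/s
rpm = 60·n = 10186.748529

rpm = 10186.75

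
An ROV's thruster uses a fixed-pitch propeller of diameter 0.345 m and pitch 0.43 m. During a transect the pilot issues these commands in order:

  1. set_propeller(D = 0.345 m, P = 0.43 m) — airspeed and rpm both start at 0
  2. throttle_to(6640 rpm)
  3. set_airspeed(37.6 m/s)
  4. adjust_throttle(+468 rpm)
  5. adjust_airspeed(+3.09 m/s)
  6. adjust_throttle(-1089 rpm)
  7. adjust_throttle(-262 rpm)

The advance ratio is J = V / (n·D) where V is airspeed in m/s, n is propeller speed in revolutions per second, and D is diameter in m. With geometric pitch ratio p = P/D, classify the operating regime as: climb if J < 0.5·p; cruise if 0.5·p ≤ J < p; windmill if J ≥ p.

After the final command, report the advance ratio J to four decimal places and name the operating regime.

set_propeller: D = 0.345 m, P = 0.43 m (p = P/D = 1.246377); state ← (V=0, rpm=0)
throttle_to(6640): rpm ← 6640
set_airspeed(37.6): V ← 37.6 m/s
adjust_throttle(+468): rpm ← 6640 +468 = 7108
adjust_airspeed(+3.09): V ← 37.6 +3.09 = 40.69 m/s
adjust_throttle(-1089): rpm ← 7108 -1089 = 6019
adjust_throttle(-262): rpm ← 6019 -262 = 5757
final state: V = 40.69 m/s, rpm = 5757 → n = rpm/60 = 95.950000 rev/s
J = V / (n·D) = 40.69 / (95.950000 × 0.345) = 1.229203
regime bands: climb J<0.6232 | cruise [0.6232, 1.2464) | windmill J≥1.2464
J = 1.2292 → cruise

J = 1.2292, regime = cruise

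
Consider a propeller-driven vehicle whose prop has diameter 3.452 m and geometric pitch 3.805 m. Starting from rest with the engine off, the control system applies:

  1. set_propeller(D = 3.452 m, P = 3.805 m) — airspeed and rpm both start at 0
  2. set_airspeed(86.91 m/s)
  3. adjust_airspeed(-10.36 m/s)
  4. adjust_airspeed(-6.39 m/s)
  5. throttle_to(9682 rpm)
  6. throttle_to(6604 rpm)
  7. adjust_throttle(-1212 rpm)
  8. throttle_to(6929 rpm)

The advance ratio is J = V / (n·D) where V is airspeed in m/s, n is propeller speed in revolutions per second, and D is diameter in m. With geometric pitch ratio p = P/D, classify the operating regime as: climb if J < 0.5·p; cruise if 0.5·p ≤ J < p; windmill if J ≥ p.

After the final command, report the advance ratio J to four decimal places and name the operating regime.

J = 0.1760, regime = climb

set_propeller: D = 3.452 m, P = 3.805 m (p = P/D = 1.102260); state ← (V=0, rpm=0)
set_airspeed(86.91): V ← 86.91 m/s
adjust_airspeed(-10.36): V ← 86.91 -10.36 = 76.55 m/s
adjust_airspeed(-6.39): V ← 76.55 -6.39 = 70.16 m/s
throttle_to(9682): rpm ← 9682
throttle_to(6604): rpm ← 6604
adjust_throttle(-1212): rpm ← 6604 -1212 = 5392
throttle_to(6929): rpm ← 6929
final state: V = 70.16 m/s, rpm = 6929 → n = rpm/60 = 115.483333 rev/s
J = V / (n·D) = 70.16 / (115.483333 × 3.452) = 0.175995
regime bands: climb J<0.5511 | cruise [0.5511, 1.1023) | windmill J≥1.1023
J = 0.1760 → climb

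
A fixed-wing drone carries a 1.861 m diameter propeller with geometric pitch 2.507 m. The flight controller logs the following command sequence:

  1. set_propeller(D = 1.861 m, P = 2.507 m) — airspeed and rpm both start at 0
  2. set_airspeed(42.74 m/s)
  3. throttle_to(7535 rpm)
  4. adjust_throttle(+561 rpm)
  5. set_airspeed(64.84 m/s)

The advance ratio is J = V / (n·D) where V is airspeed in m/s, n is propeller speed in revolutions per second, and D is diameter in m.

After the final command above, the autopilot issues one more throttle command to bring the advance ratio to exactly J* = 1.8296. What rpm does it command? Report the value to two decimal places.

set_propeller: D = 1.861 m, P = 2.507 m (p = P/D = 1.347125); state ← (V=0, rpm=0)
set_airspeed(42.74): V ← 42.74 m/s
throttle_to(7535): rpm ← 7535
adjust_throttle(+561): rpm ← 7535 +561 = 8096
set_airspeed(64.84): V ← 64.84 m/s
final state: V = 64.84 m/s, rpm = 8096 → n = rpm/60 = 134.933333 rev/s
target J* = 1.8296; solve J* = V/(n·D) for n: n = V/(J*·D) = 64.84/(1.8296 × 1.861) = 19.043224 rev/s
rpm = 60·n = 1142.593455

rpm = 1142.59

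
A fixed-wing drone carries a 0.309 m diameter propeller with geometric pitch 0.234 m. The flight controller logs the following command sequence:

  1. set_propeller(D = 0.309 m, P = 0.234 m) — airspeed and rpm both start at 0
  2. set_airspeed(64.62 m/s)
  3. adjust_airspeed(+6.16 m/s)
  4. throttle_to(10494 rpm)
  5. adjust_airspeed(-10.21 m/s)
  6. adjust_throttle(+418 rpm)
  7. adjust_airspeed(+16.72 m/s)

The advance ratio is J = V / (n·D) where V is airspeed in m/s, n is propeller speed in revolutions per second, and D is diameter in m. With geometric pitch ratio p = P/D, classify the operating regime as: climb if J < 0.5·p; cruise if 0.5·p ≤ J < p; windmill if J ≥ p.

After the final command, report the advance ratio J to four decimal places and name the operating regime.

set_propeller: D = 0.309 m, P = 0.234 m (p = P/D = 0.757282); state ← (V=0, rpm=0)
set_airspeed(64.62): V ← 64.62 m/s
adjust_airspeed(+6.16): V ← 64.62 +6.16 = 70.78 m/s
throttle_to(10494): rpm ← 10494
adjust_airspeed(-10.21): V ← 70.78 -10.21 = 60.57 m/s
adjust_throttle(+418): rpm ← 10494 +418 = 10912
adjust_airspeed(+16.72): V ← 60.57 +16.72 = 77.29 m/s
final state: V = 77.29 m/s, rpm = 10912 → n = rpm/60 = 181.866667 rev/s
J = V / (n·D) = 77.29 / (181.866667 × 0.309) = 1.375345
regime bands: climb J<0.3786 | cruise [0.3786, 0.7573) | windmill J≥0.7573
J = 1.3753 → windmill

J = 1.3753, regime = windmill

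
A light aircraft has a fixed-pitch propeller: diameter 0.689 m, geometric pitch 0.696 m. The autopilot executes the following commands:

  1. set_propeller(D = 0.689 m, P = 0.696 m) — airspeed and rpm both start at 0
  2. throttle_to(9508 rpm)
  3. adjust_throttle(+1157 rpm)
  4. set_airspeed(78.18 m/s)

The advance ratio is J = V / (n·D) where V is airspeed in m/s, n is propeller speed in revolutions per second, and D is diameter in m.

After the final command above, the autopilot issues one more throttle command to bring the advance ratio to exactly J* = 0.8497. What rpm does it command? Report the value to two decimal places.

set_propeller: D = 0.689 m, P = 0.696 m (p = P/D = 1.010160); state ← (V=0, rpm=0)
throttle_to(9508): rpm ← 9508
adjust_throttle(+1157): rpm ← 9508 +1157 = 10665
set_airspeed(78.18): V ← 78.18 m/s
final state: V = 78.18 m/s, rpm = 10665 → n = rpm/60 = 177.750000 rev/s
target J* = 0.8497; solve J* = V/(n·D) for n: n = V/(J*·D) = 78.18/(0.8497 × 0.689) = 133.539832 rev/s
rpm = 60·n = 8012.389927

rpm = 8012.39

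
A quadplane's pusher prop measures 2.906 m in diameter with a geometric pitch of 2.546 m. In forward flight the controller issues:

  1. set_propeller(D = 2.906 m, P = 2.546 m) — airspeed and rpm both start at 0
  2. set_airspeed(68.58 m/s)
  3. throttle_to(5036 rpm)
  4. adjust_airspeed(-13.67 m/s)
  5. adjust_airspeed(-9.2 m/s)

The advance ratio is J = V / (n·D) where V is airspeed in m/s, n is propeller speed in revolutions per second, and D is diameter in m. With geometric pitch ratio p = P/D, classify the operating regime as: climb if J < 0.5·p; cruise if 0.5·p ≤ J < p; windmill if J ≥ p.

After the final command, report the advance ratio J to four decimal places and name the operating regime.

set_propeller: D = 2.906 m, P = 2.546 m (p = P/D = 0.876118); state ← (V=0, rpm=0)
set_airspeed(68.58): V ← 68.58 m/s
throttle_to(5036): rpm ← 5036
adjust_airspeed(-13.67): V ← 68.58 -13.67 = 54.91 m/s
adjust_airspeed(-9.2): V ← 54.91 -9.2 = 45.71 m/s
final state: V = 45.71 m/s, rpm = 5036 → n = rpm/60 = 83.933333 rev/s
J = V / (n·D) = 45.71 / (83.933333 × 2.906) = 0.187405
regime bands: climb J<0.4381 | cruise [0.4381, 0.8761) | windmill J≥0.8761
J = 0.1874 → climb

J = 0.1874, regime = climb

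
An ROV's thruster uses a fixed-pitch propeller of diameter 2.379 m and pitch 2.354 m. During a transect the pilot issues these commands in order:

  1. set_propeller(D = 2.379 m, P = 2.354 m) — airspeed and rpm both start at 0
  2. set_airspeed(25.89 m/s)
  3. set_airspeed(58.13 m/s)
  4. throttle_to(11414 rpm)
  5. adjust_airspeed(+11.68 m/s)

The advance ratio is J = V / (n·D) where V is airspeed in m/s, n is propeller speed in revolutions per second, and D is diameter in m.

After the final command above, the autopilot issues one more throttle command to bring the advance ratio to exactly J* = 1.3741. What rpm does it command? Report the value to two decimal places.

set_propeller: D = 2.379 m, P = 2.354 m (p = P/D = 0.989491); state ← (V=0, rpm=0)
set_airspeed(25.89): V ← 25.89 m/s
set_airspeed(58.13): V ← 58.13 m/s
throttle_to(11414): rpm ← 11414
adjust_airspeed(+11.68): V ← 58.13 +11.68 = 69.81 m/s
final state: V = 69.81 m/s, rpm = 11414 → n = rpm/60 = 190.233333 rev/s
target J* = 1.3741; solve J* = V/(n·D) for n: n = V/(J*·D) = 69.81/(1.3741 × 2.379) = 21.355260 rev/s
rpm = 60·n = 1281.315579

rpm = 1281.32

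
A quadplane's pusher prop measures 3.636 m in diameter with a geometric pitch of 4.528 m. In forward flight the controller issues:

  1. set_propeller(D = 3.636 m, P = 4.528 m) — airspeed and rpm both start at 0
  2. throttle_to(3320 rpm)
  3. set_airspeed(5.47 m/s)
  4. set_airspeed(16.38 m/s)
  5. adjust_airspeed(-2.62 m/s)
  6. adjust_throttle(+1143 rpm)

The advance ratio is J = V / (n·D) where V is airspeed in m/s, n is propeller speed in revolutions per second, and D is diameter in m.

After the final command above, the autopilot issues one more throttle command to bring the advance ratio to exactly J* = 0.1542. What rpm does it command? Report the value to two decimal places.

set_propeller: D = 3.636 m, P = 4.528 m (p = P/D = 1.245325); state ← (V=0, rpm=0)
throttle_to(3320): rpm ← 3320
set_airspeed(5.47): V ← 5.47 m/s
set_airspeed(16.38): V ← 16.38 m/s
adjust_airspeed(-2.62): V ← 16.38 -2.62 = 13.76 m/s
adjust_throttle(+1143): rpm ← 3320 +1143 = 4463
final state: V = 13.76 m/s, rpm = 4463 → n = rpm/60 = 74.383333 rev/s
target J* = 0.1542; solve J* = V/(n·D) for n: n = V/(J*·D) = 13.76/(0.1542 × 3.636) = 24.542013 rev/s
rpm = 60·n = 1472.520793

rpm = 1472.52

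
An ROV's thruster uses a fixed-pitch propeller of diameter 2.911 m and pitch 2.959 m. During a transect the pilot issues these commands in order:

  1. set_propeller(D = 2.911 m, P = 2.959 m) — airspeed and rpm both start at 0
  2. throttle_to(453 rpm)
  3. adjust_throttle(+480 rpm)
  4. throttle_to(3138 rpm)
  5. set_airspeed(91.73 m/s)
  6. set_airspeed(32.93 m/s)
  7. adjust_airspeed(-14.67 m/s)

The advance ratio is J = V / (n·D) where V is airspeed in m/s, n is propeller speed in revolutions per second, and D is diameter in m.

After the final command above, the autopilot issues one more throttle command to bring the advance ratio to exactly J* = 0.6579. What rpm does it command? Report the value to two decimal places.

set_propeller: D = 2.911 m, P = 2.959 m (p = P/D = 1.016489); state ← (V=0, rpm=0)
throttle_to(453): rpm ← 453
adjust_throttle(+480): rpm ← 453 +480 = 933
throttle_to(3138): rpm ← 3138
set_airspeed(91.73): V ← 91.73 m/s
set_airspeed(32.93): V ← 32.93 m/s
adjust_airspeed(-14.67): V ← 32.93 -14.67 = 18.26 m/s
final state: V = 18.26 m/s, rpm = 3138 → n = rpm/60 = 52.300000 rev/s
target J* = 0.6579; solve J* = V/(n·D) for n: n = V/(J*·D) = 18.26/(0.6579 × 2.911) = 9.534517 rev/s
rpm = 60·n = 572.070999

rpm = 572.07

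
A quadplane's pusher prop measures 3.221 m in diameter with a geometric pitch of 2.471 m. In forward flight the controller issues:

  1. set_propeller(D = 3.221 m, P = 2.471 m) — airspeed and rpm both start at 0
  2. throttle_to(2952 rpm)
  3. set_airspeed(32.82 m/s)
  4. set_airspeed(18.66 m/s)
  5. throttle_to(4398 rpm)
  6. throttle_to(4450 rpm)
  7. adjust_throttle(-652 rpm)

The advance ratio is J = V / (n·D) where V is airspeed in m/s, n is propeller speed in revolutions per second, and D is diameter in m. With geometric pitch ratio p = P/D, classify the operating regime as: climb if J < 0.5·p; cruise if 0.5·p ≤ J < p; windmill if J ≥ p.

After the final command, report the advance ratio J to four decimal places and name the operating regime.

set_propeller: D = 3.221 m, P = 2.471 m (p = P/D = 0.767153); state ← (V=0, rpm=0)
throttle_to(2952): rpm ← 2952
set_airspeed(32.82): V ← 32.82 m/s
set_airspeed(18.66): V ← 18.66 m/s
throttle_to(4398): rpm ← 4398
throttle_to(4450): rpm ← 4450
adjust_throttle(-652): rpm ← 4450 -652 = 3798
final state: V = 18.66 m/s, rpm = 3798 → n = rpm/60 = 63.300000 rev/s
J = V / (n·D) = 18.66 / (63.300000 × 3.221) = 0.091520
regime bands: climb J<0.3836 | cruise [0.3836, 0.7672) | windmill J≥0.7672
J = 0.0915 → climb

J = 0.0915, regime = climb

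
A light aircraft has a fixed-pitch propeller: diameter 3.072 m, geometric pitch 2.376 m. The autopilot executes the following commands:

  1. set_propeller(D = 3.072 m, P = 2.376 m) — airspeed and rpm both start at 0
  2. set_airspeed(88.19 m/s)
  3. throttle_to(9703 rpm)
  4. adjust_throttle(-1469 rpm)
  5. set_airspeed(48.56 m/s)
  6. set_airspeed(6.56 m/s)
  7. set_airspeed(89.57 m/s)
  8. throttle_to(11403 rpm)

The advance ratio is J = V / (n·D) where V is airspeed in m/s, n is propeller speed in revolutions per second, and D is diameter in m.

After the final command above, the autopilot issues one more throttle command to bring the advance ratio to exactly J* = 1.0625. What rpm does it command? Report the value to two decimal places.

rpm = 1646.51

set_propeller: D = 3.072 m, P = 2.376 m (p = P/D = 0.773438); state ← (V=0, rpm=0)
set_airspeed(88.19): V ← 88.19 m/s
throttle_to(9703): rpm ← 9703
adjust_throttle(-1469): rpm ← 9703 -1469 = 8234
set_airspeed(48.56): V ← 48.56 m/s
set_airspeed(6.56): V ← 6.56 m/s
set_airspeed(89.57): V ← 89.57 m/s
throttle_to(11403): rpm ← 11403
final state: V = 89.57 m/s, rpm = 11403 → n = rpm/60 = 190.050000 rev/s
target J* = 1.0625; solve J* = V/(n·D) for n: n = V/(J*·D) = 89.57/(1.0625 × 3.072) = 27.441789 rev/s
rpm = 60·n = 1646.507353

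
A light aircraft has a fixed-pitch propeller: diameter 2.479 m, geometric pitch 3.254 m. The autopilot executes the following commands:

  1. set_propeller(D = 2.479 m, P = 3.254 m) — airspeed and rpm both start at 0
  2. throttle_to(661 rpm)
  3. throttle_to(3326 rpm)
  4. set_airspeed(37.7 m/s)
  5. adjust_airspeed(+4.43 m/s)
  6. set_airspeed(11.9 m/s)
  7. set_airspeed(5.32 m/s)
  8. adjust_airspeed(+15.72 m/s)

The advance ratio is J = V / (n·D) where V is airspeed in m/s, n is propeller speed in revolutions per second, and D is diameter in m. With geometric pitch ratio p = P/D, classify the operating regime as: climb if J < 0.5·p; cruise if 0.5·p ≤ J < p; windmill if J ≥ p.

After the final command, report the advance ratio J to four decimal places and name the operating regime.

set_propeller: D = 2.479 m, P = 3.254 m (p = P/D = 1.312626); state ← (V=0, rpm=0)
throttle_to(661): rpm ← 661
throttle_to(3326): rpm ← 3326
set_airspeed(37.7): V ← 37.7 m/s
adjust_airspeed(+4.43): V ← 37.7 +4.43 = 42.13 m/s
set_airspeed(11.9): V ← 11.9 m/s
set_airspeed(5.32): V ← 5.32 m/s
adjust_airspeed(+15.72): V ← 5.32 +15.72 = 21.04 m/s
final state: V = 21.04 m/s, rpm = 3326 → n = rpm/60 = 55.433333 rev/s
J = V / (n·D) = 21.04 / (55.433333 × 2.479) = 0.153108
regime bands: climb J<0.6563 | cruise [0.6563, 1.3126) | windmill J≥1.3126
J = 0.1531 → climb

J = 0.1531, regime = climb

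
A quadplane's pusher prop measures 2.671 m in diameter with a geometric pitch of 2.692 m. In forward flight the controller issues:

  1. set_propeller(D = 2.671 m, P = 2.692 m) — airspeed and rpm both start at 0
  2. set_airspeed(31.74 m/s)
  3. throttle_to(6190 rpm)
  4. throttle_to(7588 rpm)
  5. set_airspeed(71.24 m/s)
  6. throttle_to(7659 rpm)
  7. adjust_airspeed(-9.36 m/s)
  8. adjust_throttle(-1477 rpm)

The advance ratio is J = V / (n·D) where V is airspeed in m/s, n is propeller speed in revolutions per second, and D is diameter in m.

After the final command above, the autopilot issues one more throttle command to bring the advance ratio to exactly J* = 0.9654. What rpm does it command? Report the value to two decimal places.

rpm = 1439.86

set_propeller: D = 2.671 m, P = 2.692 m (p = P/D = 1.007862); state ← (V=0, rpm=0)
set_airspeed(31.74): V ← 31.74 m/s
throttle_to(6190): rpm ← 6190
throttle_to(7588): rpm ← 7588
set_airspeed(71.24): V ← 71.24 m/s
throttle_to(7659): rpm ← 7659
adjust_airspeed(-9.36): V ← 71.24 -9.36 = 61.88 m/s
adjust_throttle(-1477): rpm ← 7659 -1477 = 6182
final state: V = 61.88 m/s, rpm = 6182 → n = rpm/60 = 103.033333 rev/s
target J* = 0.9654; solve J* = V/(n·D) for n: n = V/(J*·D) = 61.88/(0.9654 × 2.671) = 23.997673 rev/s
rpm = 60·n = 1439.860351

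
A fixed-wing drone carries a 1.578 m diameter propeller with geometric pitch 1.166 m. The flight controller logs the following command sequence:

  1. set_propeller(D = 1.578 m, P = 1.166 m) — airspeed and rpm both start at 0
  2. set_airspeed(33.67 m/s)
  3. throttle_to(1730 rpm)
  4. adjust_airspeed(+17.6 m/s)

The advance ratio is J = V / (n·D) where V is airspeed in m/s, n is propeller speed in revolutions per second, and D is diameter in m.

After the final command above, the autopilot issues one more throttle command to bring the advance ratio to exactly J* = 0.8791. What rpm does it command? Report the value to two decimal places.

set_propeller: D = 1.578 m, P = 1.166 m (p = P/D = 0.738910); state ← (V=0, rpm=0)
set_airspeed(33.67): V ← 33.67 m/s
throttle_to(1730): rpm ← 1730
adjust_airspeed(+17.6): V ← 33.67 +17.6 = 51.27 m/s
final state: V = 51.27 m/s, rpm = 1730 → n = rpm/60 = 28.833333 rev/s
target J* = 0.8791; solve J* = V/(n·D) for n: n = V/(J*·D) = 51.27/(0.8791 × 1.578) = 36.958815 rev/s
rpm = 60·n = 2217.528902

rpm = 2217.53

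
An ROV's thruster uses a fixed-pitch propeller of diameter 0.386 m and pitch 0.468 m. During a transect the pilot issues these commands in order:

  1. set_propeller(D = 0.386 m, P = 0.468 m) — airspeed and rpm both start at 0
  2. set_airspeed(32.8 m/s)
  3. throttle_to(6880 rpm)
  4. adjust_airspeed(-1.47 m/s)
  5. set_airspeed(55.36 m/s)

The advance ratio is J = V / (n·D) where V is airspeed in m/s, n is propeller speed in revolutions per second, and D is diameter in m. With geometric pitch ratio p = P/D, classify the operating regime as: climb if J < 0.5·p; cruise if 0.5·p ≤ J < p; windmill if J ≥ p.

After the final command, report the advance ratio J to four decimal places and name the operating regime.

set_propeller: D = 0.386 m, P = 0.468 m (p = P/D = 1.212435); state ← (V=0, rpm=0)
set_airspeed(32.8): V ← 32.8 m/s
throttle_to(6880): rpm ← 6880
adjust_airspeed(-1.47): V ← 32.8 -1.47 = 31.33 m/s
set_airspeed(55.36): V ← 55.36 m/s
final state: V = 55.36 m/s, rpm = 6880 → n = rpm/60 = 114.666667 rev/s
J = V / (n·D) = 55.36 / (114.666667 × 0.386) = 1.250753
regime bands: climb J<0.6062 | cruise [0.6062, 1.2124) | windmill J≥1.2124
J = 1.2508 → windmill

J = 1.2508, regime = windmill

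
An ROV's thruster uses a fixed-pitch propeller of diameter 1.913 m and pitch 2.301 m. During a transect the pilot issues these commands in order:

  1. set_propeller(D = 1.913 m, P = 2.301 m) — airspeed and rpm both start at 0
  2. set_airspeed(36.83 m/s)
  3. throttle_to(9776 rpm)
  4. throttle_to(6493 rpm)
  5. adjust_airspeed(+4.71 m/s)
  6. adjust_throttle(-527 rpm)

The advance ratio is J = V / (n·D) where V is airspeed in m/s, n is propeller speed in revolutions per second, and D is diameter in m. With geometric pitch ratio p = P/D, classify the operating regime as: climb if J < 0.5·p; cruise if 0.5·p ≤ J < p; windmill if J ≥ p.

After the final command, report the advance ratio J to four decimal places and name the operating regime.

J = 0.2184, regime = climb

set_propeller: D = 1.913 m, P = 2.301 m (p = P/D = 1.202823); state ← (V=0, rpm=0)
set_airspeed(36.83): V ← 36.83 m/s
throttle_to(9776): rpm ← 9776
throttle_to(6493): rpm ← 6493
adjust_airspeed(+4.71): V ← 36.83 +4.71 = 41.54 m/s
adjust_throttle(-527): rpm ← 6493 -527 = 5966
final state: V = 41.54 m/s, rpm = 5966 → n = rpm/60 = 99.433333 rev/s
J = V / (n·D) = 41.54 / (99.433333 × 1.913) = 0.218383
regime bands: climb J<0.6014 | cruise [0.6014, 1.2028) | windmill J≥1.2028
J = 0.2184 → climb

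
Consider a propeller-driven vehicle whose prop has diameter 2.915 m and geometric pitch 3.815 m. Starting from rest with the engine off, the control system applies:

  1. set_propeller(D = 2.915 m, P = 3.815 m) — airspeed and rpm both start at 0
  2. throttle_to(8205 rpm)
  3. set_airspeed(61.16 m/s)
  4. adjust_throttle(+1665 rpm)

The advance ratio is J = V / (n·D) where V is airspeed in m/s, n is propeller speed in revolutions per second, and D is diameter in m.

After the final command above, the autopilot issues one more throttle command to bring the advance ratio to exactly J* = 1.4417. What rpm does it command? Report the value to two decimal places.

set_propeller: D = 2.915 m, P = 3.815 m (p = P/D = 1.308748); state ← (V=0, rpm=0)
throttle_to(8205): rpm ← 8205
set_airspeed(61.16): V ← 61.16 m/s
adjust_throttle(+1665): rpm ← 8205 +1665 = 9870
final state: V = 61.16 m/s, rpm = 9870 → n = rpm/60 = 164.500000 rev/s
target J* = 1.4417; solve J* = V/(n·D) for n: n = V/(J*·D) = 61.16/(1.4417 × 2.915) = 14.553050 rev/s
rpm = 60·n = 873.182995

rpm = 873.18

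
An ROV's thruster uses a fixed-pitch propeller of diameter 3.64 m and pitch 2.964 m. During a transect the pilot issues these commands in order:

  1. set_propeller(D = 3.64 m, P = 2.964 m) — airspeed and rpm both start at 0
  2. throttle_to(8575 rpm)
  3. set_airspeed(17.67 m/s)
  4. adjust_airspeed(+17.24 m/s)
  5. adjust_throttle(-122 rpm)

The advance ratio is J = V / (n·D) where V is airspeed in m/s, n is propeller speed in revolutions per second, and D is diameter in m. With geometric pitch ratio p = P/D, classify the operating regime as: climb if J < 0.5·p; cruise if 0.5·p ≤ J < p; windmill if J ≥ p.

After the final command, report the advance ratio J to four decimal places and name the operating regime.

J = 0.0681, regime = climb

set_propeller: D = 3.64 m, P = 2.964 m (p = P/D = 0.814286); state ← (V=0, rpm=0)
throttle_to(8575): rpm ← 8575
set_airspeed(17.67): V ← 17.67 m/s
adjust_airspeed(+17.24): V ← 17.67 +17.24 = 34.91 m/s
adjust_throttle(-122): rpm ← 8575 -122 = 8453
final state: V = 34.91 m/s, rpm = 8453 → n = rpm/60 = 140.883333 rev/s
J = V / (n·D) = 34.91 / (140.883333 × 3.64) = 0.068075
regime bands: climb J<0.4071 | cruise [0.4071, 0.8143) | windmill J≥0.8143
J = 0.0681 → climb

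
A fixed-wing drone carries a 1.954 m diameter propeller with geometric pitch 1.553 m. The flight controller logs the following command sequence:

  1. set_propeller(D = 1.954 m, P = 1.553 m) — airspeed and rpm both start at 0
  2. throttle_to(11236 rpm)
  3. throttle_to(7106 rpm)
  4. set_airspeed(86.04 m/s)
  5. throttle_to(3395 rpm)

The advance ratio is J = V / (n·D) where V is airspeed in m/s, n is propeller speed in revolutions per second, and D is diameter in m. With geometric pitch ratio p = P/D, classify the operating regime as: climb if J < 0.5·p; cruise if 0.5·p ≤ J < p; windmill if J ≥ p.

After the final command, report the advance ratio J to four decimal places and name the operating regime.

set_propeller: D = 1.954 m, P = 1.553 m (p = P/D = 0.794780); state ← (V=0, rpm=0)
throttle_to(11236): rpm ← 11236
throttle_to(7106): rpm ← 7106
set_airspeed(86.04): V ← 86.04 m/s
throttle_to(3395): rpm ← 3395
final state: V = 86.04 m/s, rpm = 3395 → n = rpm/60 = 56.583333 rev/s
J = V / (n·D) = 86.04 / (56.583333 × 1.954) = 0.778193
regime bands: climb J<0.3974 | cruise [0.3974, 0.7948) | windmill J≥0.7948
J = 0.7782 → cruise

J = 0.7782, regime = cruise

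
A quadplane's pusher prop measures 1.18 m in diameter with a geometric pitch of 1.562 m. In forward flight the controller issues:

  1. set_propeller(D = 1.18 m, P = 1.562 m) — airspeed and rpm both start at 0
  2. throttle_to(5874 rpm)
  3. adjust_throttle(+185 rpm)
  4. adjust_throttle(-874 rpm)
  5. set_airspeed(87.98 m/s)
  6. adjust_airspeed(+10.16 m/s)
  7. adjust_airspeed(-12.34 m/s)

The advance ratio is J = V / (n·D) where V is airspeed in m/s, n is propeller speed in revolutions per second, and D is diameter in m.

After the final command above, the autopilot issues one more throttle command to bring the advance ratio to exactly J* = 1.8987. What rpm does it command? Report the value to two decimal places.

set_propeller: D = 1.18 m, P = 1.562 m (p = P/D = 1.323729); state ← (V=0, rpm=0)
throttle_to(5874): rpm ← 5874
adjust_throttle(+185): rpm ← 5874 +185 = 6059
adjust_throttle(-874): rpm ← 6059 -874 = 5185
set_airspeed(87.98): V ← 87.98 m/s
adjust_airspeed(+10.16): V ← 87.98 +10.16 = 98.14 m/s
adjust_airspeed(-12.34): V ← 98.14 -12.34 = 85.8 m/s
final state: V = 85.8 m/s, rpm = 5185 → n = rpm/60 = 86.416667 rev/s
target J* = 1.8987; solve J* = V/(n·D) for n: n = V/(J*·D) = 85.8/(1.8987 × 1.18) = 38.295605 rev/s
rpm = 60·n = 2297.736275

rpm = 2297.74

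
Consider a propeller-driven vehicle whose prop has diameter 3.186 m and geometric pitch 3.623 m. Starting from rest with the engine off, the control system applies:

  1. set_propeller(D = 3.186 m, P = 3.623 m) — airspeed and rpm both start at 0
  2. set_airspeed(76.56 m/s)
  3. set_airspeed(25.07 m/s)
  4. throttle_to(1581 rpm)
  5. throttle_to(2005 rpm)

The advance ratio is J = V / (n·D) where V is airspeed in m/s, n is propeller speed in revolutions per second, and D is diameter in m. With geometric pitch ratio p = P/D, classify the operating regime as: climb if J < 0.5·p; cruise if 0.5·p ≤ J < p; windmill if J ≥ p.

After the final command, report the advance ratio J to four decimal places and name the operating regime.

set_propeller: D = 3.186 m, P = 3.623 m (p = P/D = 1.137163); state ← (V=0, rpm=0)
set_airspeed(76.56): V ← 76.56 m/s
set_airspeed(25.07): V ← 25.07 m/s
throttle_to(1581): rpm ← 1581
throttle_to(2005): rpm ← 2005
final state: V = 25.07 m/s, rpm = 2005 → n = rpm/60 = 33.416667 rev/s
J = V / (n·D) = 25.07 / (33.416667 × 3.186) = 0.235475
regime bands: climb J<0.5686 | cruise [0.5686, 1.1372) | windmill J≥1.1372
J = 0.2355 → climb

J = 0.2355, regime = climb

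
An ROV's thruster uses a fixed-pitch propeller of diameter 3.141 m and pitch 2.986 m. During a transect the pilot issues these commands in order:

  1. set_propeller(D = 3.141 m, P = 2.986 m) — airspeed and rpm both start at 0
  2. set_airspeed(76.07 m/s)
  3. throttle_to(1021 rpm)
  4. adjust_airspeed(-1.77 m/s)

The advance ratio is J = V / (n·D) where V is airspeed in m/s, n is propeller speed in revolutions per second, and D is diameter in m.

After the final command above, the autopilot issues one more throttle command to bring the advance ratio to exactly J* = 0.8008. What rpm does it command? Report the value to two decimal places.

set_propeller: D = 3.141 m, P = 2.986 m (p = P/D = 0.950653); state ← (V=0, rpm=0)
set_airspeed(76.07): V ← 76.07 m/s
throttle_to(1021): rpm ← 1021
adjust_airspeed(-1.77): V ← 76.07 -1.77 = 74.3 m/s
final state: V = 74.3 m/s, rpm = 1021 → n = rpm/60 = 17.016667 rev/s
target J* = 0.8008; solve J* = V/(n·D) for n: n = V/(J*·D) = 74.3/(0.8008 × 3.141) = 29.539070 rev/s
rpm = 60·n = 1772.344179

rpm = 1772.34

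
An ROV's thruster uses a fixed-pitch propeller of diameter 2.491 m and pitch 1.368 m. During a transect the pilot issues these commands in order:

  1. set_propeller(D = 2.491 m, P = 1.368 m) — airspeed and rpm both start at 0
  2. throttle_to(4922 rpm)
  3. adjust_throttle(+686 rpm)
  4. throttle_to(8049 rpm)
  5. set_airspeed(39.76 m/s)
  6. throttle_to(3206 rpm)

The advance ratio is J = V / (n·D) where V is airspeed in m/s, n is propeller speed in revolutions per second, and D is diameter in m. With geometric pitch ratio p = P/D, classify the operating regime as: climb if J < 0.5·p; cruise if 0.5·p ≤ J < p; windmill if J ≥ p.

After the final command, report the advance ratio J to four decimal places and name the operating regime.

set_propeller: D = 2.491 m, P = 1.368 m (p = P/D = 0.549177); state ← (V=0, rpm=0)
throttle_to(4922): rpm ← 4922
adjust_throttle(+686): rpm ← 4922 +686 = 5608
throttle_to(8049): rpm ← 8049
set_airspeed(39.76): V ← 39.76 m/s
throttle_to(3206): rpm ← 3206
final state: V = 39.76 m/s, rpm = 3206 → n = rpm/60 = 53.433333 rev/s
J = V / (n·D) = 39.76 / (53.433333 × 2.491) = 0.298717
regime bands: climb J<0.2746 | cruise [0.2746, 0.5492) | windmill J≥0.5492
J = 0.2987 → cruise

J = 0.2987, regime = cruise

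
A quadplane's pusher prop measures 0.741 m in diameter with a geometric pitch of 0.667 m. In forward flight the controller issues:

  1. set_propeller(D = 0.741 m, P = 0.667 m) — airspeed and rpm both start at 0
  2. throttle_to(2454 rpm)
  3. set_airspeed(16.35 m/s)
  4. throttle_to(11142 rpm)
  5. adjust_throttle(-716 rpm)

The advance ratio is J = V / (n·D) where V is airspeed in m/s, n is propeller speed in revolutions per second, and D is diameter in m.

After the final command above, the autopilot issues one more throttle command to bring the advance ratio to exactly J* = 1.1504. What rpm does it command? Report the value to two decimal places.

set_propeller: D = 0.741 m, P = 0.667 m (p = P/D = 0.900135); state ← (V=0, rpm=0)
throttle_to(2454): rpm ← 2454
set_airspeed(16.35): V ← 16.35 m/s
throttle_to(11142): rpm ← 11142
adjust_throttle(-716): rpm ← 11142 -716 = 10426
final state: V = 16.35 m/s, rpm = 10426 → n = rpm/60 = 173.766667 rev/s
target J* = 1.1504; solve J* = V/(n·D) for n: n = V/(J*·D) = 16.35/(1.1504 × 0.741) = 19.180092 rev/s
rpm = 60·n = 1150.805493

rpm = 1150.81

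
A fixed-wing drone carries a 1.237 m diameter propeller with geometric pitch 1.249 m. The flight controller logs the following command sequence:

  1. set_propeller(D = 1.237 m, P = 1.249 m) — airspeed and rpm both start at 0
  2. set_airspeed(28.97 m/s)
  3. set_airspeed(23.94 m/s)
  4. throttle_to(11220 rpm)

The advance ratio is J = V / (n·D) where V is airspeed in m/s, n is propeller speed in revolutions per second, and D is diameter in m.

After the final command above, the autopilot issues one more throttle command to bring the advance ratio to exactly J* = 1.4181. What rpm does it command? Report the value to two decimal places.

rpm = 818.84

set_propeller: D = 1.237 m, P = 1.249 m (p = P/D = 1.009701); state ← (V=0, rpm=0)
set_airspeed(28.97): V ← 28.97 m/s
set_airspeed(23.94): V ← 23.94 m/s
throttle_to(11220): rpm ← 11220
final state: V = 23.94 m/s, rpm = 11220 → n = rpm/60 = 187.000000 rev/s
target J* = 1.4181; solve J* = V/(n·D) for n: n = V/(J*·D) = 23.94/(1.4181 × 1.237) = 13.647327 rev/s
rpm = 60·n = 818.839604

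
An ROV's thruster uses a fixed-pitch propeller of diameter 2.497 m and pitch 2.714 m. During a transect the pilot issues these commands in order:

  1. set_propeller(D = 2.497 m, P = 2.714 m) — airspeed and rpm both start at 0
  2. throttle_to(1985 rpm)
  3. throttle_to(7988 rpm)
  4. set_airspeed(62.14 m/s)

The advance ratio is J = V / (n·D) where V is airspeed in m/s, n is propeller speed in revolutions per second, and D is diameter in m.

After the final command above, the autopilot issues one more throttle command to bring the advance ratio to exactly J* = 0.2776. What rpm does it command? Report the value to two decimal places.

set_propeller: D = 2.497 m, P = 2.714 m (p = P/D = 1.086904); state ← (V=0, rpm=0)
throttle_to(1985): rpm ← 1985
throttle_to(7988): rpm ← 7988
set_airspeed(62.14): V ← 62.14 m/s
final state: V = 62.14 m/s, rpm = 7988 → n = rpm/60 = 133.133333 rev/s
target J* = 0.2776; solve J* = V/(n·D) for n: n = V/(J*·D) = 62.14/(0.2776 × 2.497) = 89.646481 rev/s
rpm = 60·n = 5378.788841

rpm = 5378.79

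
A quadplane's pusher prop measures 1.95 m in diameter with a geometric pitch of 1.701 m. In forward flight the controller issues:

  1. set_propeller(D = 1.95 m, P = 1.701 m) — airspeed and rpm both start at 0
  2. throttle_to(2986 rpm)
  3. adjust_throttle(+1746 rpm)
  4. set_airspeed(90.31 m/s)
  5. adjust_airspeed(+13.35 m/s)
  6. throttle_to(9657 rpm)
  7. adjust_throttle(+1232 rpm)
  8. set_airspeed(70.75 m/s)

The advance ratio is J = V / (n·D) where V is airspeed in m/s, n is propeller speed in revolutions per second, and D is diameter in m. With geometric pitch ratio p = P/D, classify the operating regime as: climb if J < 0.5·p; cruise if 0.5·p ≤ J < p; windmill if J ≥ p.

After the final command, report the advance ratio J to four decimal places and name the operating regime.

set_propeller: D = 1.95 m, P = 1.701 m (p = P/D = 0.872308); state ← (V=0, rpm=0)
throttle_to(2986): rpm ← 2986
adjust_throttle(+1746): rpm ← 2986 +1746 = 4732
set_airspeed(90.31): V ← 90.31 m/s
adjust_airspeed(+13.35): V ← 90.31 +13.35 = 103.66 m/s
throttle_to(9657): rpm ← 9657
adjust_throttle(+1232): rpm ← 9657 +1232 = 10889
set_airspeed(70.75): V ← 70.75 m/s
final state: V = 70.75 m/s, rpm = 10889 → n = rpm/60 = 181.483333 rev/s
J = V / (n·D) = 70.75 / (181.483333 × 1.95) = 0.199919
regime bands: climb J<0.4362 | cruise [0.4362, 0.8723) | windmill J≥0.8723
J = 0.1999 → climb

J = 0.1999, regime = climb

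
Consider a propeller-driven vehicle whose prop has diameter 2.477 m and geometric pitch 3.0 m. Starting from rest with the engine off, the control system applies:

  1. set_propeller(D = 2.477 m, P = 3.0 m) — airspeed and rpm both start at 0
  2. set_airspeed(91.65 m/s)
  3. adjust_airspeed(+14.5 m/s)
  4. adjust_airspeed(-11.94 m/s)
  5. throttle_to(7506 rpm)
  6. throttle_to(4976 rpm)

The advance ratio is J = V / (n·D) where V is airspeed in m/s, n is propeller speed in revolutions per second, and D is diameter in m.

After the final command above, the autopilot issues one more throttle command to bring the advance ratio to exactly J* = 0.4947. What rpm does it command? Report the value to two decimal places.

set_propeller: D = 2.477 m, P = 3.0 m (p = P/D = 1.211143); state ← (V=0, rpm=0)
set_airspeed(91.65): V ← 91.65 m/s
adjust_airspeed(+14.5): V ← 91.65 +14.5 = 106.15 m/s
adjust_airspeed(-11.94): V ← 106.15 -11.94 = 94.21 m/s
throttle_to(7506): rpm ← 7506
throttle_to(4976): rpm ← 4976
final state: V = 94.21 m/s, rpm = 4976 → n = rpm/60 = 82.933333 rev/s
target J* = 0.4947; solve J* = V/(n·D) for n: n = V/(J*·D) = 94.21/(0.4947 × 2.477) = 76.882781 rev/s
rpm = 60·n = 4612.966888

rpm = 4612.97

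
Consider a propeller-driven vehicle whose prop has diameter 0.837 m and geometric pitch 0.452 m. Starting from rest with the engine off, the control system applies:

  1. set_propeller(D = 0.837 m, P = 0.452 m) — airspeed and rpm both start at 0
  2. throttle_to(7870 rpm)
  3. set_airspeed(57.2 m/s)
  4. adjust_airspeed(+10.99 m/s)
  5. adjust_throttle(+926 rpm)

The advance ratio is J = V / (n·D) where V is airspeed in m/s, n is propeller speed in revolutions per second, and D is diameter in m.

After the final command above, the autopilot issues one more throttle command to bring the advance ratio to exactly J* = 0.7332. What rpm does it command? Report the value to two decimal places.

set_propeller: D = 0.837 m, P = 0.452 m (p = P/D = 0.540024); state ← (V=0, rpm=0)
throttle_to(7870): rpm ← 7870
set_airspeed(57.2): V ← 57.2 m/s
adjust_airspeed(+10.99): V ← 57.2 +10.99 = 68.19 m/s
adjust_throttle(+926): rpm ← 7870 +926 = 8796
final state: V = 68.19 m/s, rpm = 8796 → n = rpm/60 = 146.600000 rev/s
target J* = 0.7332; solve J* = V/(n·D) for n: n = V/(J*·D) = 68.19/(0.7332 × 0.837) = 111.115022 rev/s
rpm = 60·n = 6666.901313

rpm = 6666.90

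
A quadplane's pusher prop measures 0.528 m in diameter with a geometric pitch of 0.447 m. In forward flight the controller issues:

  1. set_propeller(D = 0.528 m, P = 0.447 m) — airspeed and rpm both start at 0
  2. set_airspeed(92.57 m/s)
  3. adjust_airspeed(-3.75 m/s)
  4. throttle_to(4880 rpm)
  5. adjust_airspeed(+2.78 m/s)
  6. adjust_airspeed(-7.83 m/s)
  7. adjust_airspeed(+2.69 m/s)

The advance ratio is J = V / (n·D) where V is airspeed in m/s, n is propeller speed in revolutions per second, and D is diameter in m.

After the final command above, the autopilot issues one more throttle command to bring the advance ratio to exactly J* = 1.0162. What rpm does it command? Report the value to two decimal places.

set_propeller: D = 0.528 m, P = 0.447 m (p = P/D = 0.846591); state ← (V=0, rpm=0)
set_airspeed(92.57): V ← 92.57 m/s
adjust_airspeed(-3.75): V ← 92.57 -3.75 = 88.82 m/s
throttle_to(4880): rpm ← 4880
adjust_airspeed(+2.78): V ← 88.82 +2.78 = 91.6 m/s
adjust_airspeed(-7.83): V ← 91.6 -7.83 = 83.77 m/s
adjust_airspeed(+2.69): V ← 83.77 +2.69 = 86.46 m/s
final state: V = 86.46 m/s, rpm = 4880 → n = rpm/60 = 81.333333 rev/s
target J* = 1.0162; solve J* = V/(n·D) for n: n = V/(J*·D) = 86.46/(1.0162 × 0.528) = 161.139539 rev/s
rpm = 60·n = 9668.372368

rpm = 9668.37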